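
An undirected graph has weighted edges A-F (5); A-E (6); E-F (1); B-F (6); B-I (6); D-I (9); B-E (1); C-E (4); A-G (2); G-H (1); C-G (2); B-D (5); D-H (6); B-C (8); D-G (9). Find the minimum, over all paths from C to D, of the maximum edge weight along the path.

5

Some routes from C to D:
C-E-A-G-H-D: max(4, 6, 2, 1, 6) = 6
C-E-A-F-B-D: max(4, 6, 5, 6, 5) = 6
C-E-B-F-A-G-H-D: max(4, 1, 6, 5, 2, 1, 6) = 6
C-E-B-D: max(4, 1, 5) = 5
C-G-A-F-E-B-D: max(2, 2, 5, 1, 1, 5) = 5
Smallest bottleneck: 5.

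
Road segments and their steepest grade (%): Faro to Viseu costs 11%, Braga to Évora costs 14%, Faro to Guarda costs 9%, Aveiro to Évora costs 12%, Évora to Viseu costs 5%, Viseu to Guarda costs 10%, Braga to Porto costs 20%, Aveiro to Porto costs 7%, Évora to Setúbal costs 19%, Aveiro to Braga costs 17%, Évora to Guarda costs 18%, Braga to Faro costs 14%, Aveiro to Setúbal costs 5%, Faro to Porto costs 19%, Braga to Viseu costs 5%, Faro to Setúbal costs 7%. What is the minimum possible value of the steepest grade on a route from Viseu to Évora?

Some routes from Viseu to Évora:
Viseu - Braga - Faro - Setúbal - Aveiro - Évora: max(5, 14, 7, 5, 12) = 14
Viseu - Faro - Setúbal - Aveiro - Évora: max(11, 7, 5, 12) = 12
Viseu - Évora: max(5) = 5
Viseu - Guarda - Faro - Setúbal - Aveiro - Évora: max(10, 9, 7, 5, 12) = 12
Viseu - Braga - Évora: max(5, 14) = 14
Viseu - Guarda - Faro - Braga - Évora: max(10, 9, 14, 14) = 14
Smallest bottleneck: 5%.

5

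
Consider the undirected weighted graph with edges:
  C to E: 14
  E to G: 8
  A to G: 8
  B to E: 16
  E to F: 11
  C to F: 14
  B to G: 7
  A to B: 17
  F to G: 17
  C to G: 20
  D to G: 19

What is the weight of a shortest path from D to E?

27

Comparing a few candidate routes:
D - G - E: 19 + 8 = 27
D - G - F - E: 19 + 17 + 11 = 47
D - G - A - B - E: 19 + 8 + 17 + 16 = 60
D - G - F - C - E: 19 + 17 + 14 + 14 = 64
D - G - C - E: 19 + 20 + 14 = 53
D - G - B - E: 19 + 7 + 16 = 42
The minimum is 27.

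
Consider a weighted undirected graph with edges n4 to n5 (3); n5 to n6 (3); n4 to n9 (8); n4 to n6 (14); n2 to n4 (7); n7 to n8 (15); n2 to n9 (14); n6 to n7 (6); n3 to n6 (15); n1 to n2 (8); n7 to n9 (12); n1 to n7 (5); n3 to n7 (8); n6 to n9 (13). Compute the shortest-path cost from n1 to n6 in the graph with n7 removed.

21

Some routes from n1 to n6 avoiding n7:
n1 -> n2 -> n9 -> n6: 8 + 14 + 13 = 35
n1 -> n2 -> n4 -> n5 -> n6: 8 + 7 + 3 + 3 = 21
n1 -> n2 -> n4 -> n6: 8 + 7 + 14 = 29
Best route has total 21.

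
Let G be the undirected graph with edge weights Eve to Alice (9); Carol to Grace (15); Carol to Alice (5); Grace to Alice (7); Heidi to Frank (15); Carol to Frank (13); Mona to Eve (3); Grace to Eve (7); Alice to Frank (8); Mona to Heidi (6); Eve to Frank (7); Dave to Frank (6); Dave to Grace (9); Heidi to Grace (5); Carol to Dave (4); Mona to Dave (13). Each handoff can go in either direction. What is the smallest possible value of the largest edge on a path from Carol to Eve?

Checking several routes:
Carol -> Dave -> Frank -> Eve: max(4, 6, 7) = 7
Carol -> Dave -> Frank -> Alice -> Grace -> Heidi -> Mona -> Eve: max(4, 6, 8, 7, 5, 6, 3) = 8
Carol -> Alice -> Frank -> Eve: max(5, 8, 7) = 8
Carol -> Alice -> Grace -> Heidi -> Mona -> Eve: max(5, 7, 5, 6, 3) = 7
Carol -> Alice -> Grace -> Eve: max(5, 7, 7) = 7
Smallest bottleneck: 7.

7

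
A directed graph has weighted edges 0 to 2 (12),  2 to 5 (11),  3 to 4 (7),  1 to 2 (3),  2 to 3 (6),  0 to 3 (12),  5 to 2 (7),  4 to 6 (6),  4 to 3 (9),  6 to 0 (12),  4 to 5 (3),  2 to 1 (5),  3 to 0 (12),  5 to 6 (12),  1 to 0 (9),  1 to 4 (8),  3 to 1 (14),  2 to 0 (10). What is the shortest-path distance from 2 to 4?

13

Some routes from 2 to 4:
2→3→1→4: 6 + 14 + 8 = 28
2→1→4: 5 + 8 = 13
2→3→4: 6 + 7 = 13
Best route has total 13.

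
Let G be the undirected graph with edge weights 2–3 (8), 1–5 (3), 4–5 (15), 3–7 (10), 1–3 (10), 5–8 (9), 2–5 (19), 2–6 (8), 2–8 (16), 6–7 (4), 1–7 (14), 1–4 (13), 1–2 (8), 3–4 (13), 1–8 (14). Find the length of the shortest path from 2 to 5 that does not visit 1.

Candidate routes:
2→5: 19
2→6→7→3→4→5: 8 + 4 + 10 + 13 + 15 = 50
2→3→4→5: 8 + 13 + 15 = 36
2→8→5: 16 + 9 = 25
Best route has total 19.

19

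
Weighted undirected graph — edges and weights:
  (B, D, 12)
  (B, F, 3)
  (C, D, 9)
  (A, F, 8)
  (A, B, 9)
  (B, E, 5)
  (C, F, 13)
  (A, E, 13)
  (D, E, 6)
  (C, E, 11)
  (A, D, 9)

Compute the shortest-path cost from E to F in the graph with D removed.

8

A few of the E→F routes:
E-B-F: 5 + 3 = 8
E-C-F: 11 + 13 = 24
E-A-F: 13 + 8 = 21
E-B-A-F: 5 + 9 + 8 = 22
Shortest: 8.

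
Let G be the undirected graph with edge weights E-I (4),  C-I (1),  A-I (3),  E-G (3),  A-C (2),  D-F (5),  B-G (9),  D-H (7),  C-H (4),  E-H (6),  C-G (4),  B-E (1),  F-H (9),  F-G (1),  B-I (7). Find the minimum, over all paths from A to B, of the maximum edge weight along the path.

4

A few of the A→B routes:
A - C - I - E - B: max(2, 1, 4, 1) = 4
A - I - C - G - E - B: max(3, 1, 4, 3, 1) = 4
A - I - E - B: max(3, 4, 1) = 4
Best route has worst link 4.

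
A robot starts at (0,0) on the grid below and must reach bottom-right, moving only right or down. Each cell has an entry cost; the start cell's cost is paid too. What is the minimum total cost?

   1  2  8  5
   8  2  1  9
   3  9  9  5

20

Path [0,0] -> [0,1] -> [1,1] -> [1,2] -> [1,3] -> [2,3]: 1 + 2 + 2 + 1 + 9 + 5 = 20.
(Top row then right column would cost 30.)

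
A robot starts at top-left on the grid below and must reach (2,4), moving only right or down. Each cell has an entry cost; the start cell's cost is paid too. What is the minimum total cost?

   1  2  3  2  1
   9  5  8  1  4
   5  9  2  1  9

19

Take r0c0→r0c1→r0c2→r0c3→r1c3→r2c3→r2c4 for a total of 1 + 2 + 3 + 2 + 1 + 1 + 9 = 19.
(Top row then right column would cost 22.)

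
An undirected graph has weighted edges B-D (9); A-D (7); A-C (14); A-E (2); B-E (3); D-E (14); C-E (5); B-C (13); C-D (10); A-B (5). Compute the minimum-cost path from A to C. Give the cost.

Comparing a few candidate routes:
A - B - E - C: 5 + 3 + 5 = 13
A - D - C: 7 + 10 = 17
A - E - C: 2 + 5 = 7
A - C: 14
Shortest: 7.

7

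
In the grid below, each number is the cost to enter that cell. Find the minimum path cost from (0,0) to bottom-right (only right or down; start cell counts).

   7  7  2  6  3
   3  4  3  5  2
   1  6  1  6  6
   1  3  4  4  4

27

Take r0c0 → r1c0 → r2c0 → r3c0 → r3c1 → r3c2 → r3c3 → r3c4 for a total of 7 + 3 + 1 + 1 + 3 + 4 + 4 + 4 = 27.
For comparison, the top-then-right route costs 37.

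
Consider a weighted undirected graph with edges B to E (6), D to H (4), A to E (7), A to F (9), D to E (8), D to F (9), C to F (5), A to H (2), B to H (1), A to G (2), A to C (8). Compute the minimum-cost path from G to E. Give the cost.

9

Checking several routes:
G -> A -> E: 2 + 7 = 9
G -> A -> H -> D -> E: 2 + 2 + 4 + 8 = 16
G -> A -> H -> B -> E: 2 + 2 + 1 + 6 = 11
Best route has total 9.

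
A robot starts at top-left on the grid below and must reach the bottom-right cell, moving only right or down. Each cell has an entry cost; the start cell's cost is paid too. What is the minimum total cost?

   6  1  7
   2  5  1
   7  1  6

Path r0c0 r0c1 r1c1 r1c2 r2c2: 6 + 1 + 5 + 1 + 6 = 19.

19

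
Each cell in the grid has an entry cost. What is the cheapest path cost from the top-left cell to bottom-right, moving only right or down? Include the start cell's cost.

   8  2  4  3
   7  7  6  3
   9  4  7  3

Path r0c0→r0c1→r0c2→r0c3→r1c3→r2c3: 8 + 2 + 4 + 3 + 3 + 3 = 23.

23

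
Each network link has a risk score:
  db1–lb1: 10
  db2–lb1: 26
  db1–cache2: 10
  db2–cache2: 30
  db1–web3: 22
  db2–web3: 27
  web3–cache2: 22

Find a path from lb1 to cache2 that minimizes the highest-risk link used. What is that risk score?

Checking several routes:
lb1 - db2 - web3 - cache2: max(26, 27, 22) = 27
lb1 - db1 - web3 - cache2: max(10, 22, 22) = 22
lb1 - db1 - cache2: max(10, 10) = 10
lb1 - db2 - web3 - db1 - cache2: max(26, 27, 22, 10) = 27
The minimum achievable maximum is 10.

10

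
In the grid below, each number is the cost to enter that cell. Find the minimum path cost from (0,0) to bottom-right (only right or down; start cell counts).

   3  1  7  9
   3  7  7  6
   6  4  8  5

Best path: r0c0 r0c1 r1c1 r2c1 r2c2 r2c3
Cost: 3 + 1 + 7 + 4 + 8 + 5 = 28
For comparison, the top-then-right route costs 31.

28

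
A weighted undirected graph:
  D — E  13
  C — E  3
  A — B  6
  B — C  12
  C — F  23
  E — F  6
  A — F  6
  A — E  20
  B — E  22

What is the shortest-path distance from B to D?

Comparing a few candidate routes:
B→C→E→D: 12 + 3 + 13 = 28
B→A→F→E→D: 6 + 6 + 6 + 13 = 31
B→E→D: 22 + 13 = 35
Shortest: 28.

28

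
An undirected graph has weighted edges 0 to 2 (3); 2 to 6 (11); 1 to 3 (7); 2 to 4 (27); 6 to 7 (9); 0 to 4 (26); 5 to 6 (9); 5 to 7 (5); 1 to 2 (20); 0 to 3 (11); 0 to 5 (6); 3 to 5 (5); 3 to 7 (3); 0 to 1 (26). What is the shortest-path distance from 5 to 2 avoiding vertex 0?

20

A few of the 5→2 routes:
5-3-7-6-2: 5 + 3 + 9 + 11 = 28
5-3-1-2: 5 + 7 + 20 = 32
5-6-2: 9 + 11 = 20
5-7-6-2: 5 + 9 + 11 = 25
5-7-3-1-2: 5 + 3 + 7 + 20 = 35
The minimum is 20.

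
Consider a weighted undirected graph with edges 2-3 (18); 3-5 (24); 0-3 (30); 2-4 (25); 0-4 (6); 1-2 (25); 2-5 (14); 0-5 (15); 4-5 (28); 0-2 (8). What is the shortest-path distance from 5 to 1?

Comparing a few candidate routes:
5-0-2-1: 15 + 8 + 25 = 48
5-3-2-1: 24 + 18 + 25 = 67
5-2-1: 14 + 25 = 39
The minimum is 39.

39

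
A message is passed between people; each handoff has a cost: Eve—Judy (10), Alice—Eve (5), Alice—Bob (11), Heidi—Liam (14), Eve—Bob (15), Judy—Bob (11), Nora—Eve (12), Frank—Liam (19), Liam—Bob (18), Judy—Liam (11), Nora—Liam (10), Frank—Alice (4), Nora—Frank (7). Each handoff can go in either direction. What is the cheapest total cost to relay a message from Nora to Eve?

Some routes from Nora to Eve:
Nora - Liam - Judy - Eve: 10 + 11 + 10 = 31
Nora - Eve: 12
Nora - Frank - Alice - Eve: 7 + 4 + 5 = 16
Shortest: 12.

12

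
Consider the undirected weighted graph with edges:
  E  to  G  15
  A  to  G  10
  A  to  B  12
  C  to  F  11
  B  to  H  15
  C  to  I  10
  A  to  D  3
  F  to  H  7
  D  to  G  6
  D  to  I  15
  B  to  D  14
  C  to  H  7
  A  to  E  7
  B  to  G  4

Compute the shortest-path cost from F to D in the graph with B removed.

Routes from F to D avoiding B:
F -> H -> C -> I -> D: 7 + 7 + 10 + 15 = 39
F -> C -> I -> D: 11 + 10 + 15 = 36
Best route has total 36.

36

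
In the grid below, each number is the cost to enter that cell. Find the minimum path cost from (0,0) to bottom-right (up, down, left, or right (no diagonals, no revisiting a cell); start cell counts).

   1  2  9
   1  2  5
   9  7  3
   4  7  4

Take (0,0) → (1,0) → (1,1) → (1,2) → (2,2) → (3,2) for a total of 1 + 1 + 2 + 5 + 3 + 4 = 16.

16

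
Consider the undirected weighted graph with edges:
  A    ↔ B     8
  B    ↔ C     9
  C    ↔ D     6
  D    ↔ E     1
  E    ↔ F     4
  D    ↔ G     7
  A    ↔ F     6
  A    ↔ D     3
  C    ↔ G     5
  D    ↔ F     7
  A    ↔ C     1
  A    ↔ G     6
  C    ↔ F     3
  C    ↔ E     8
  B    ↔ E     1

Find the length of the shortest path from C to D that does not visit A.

6

Comparing a few candidate routes:
C-F-D: 3 + 7 = 10
C-E-D: 8 + 1 = 9
C-B-E-D: 9 + 1 + 1 = 11
C-F-E-D: 3 + 4 + 1 = 8
C-D: 6
The minimum is 6.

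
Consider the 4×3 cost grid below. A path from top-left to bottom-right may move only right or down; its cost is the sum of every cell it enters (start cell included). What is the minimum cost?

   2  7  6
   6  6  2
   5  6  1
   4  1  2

Cheapest: r0c0→r1c0→r1c1→r1c2→r2c2→r3c2
  2 + 6 + 6 + 2 + 1 + 2 = 19
For comparison, the top-then-right route costs 20.

19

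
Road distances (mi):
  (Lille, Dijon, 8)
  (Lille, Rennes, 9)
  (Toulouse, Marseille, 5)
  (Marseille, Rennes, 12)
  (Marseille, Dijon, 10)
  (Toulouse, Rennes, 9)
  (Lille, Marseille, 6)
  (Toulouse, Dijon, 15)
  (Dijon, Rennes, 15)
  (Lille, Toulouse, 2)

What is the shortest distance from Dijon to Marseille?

Comparing a few candidate routes:
Dijon - Toulouse - Marseille: 15 + 5 = 20
Dijon - Lille - Toulouse - Marseille: 8 + 2 + 5 = 15
Dijon - Marseille: 10
Dijon - Lille - Marseille: 8 + 6 = 14
The minimum is 10 mi.

10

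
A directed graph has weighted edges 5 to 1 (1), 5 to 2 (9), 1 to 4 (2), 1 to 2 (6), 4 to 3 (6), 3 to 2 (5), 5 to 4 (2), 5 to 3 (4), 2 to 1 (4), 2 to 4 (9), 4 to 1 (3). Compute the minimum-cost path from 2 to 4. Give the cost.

Paths from 2 to 4:
2 - 4: 9
2 - 1 - 4: 4 + 2 = 6
The minimum is 6.

6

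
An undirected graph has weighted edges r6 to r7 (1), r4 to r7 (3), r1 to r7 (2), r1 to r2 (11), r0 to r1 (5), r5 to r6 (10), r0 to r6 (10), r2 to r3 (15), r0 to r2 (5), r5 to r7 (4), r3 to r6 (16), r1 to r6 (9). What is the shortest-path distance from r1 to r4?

5

Some routes from r1 to r4:
r1→r6→r5→r7→r4: 9 + 10 + 4 + 3 = 26
r1→r7→r4: 2 + 3 = 5
r1→r0→r6→r7→r4: 5 + 10 + 1 + 3 = 19
r1→r6→r7→r4: 9 + 1 + 3 = 13
Best route has total 5.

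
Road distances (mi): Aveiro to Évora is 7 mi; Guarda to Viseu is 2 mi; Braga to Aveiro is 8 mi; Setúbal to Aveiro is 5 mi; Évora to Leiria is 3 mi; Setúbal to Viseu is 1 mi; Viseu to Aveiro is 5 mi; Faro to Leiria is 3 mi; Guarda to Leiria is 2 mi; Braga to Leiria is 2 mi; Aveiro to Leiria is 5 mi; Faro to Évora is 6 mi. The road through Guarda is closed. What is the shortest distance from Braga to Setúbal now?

A few of the Braga→Setúbal routes:
Braga -> Leiria -> Évora -> Aveiro -> Setúbal: 2 + 3 + 7 + 5 = 17
Braga -> Leiria -> Aveiro -> Viseu -> Setúbal: 2 + 5 + 5 + 1 = 13
Braga -> Aveiro -> Setúbal: 8 + 5 = 13
Braga -> Leiria -> Évora -> Aveiro -> Viseu -> Setúbal: 2 + 3 + 7 + 5 + 1 = 18
Braga -> Leiria -> Aveiro -> Setúbal: 2 + 5 + 5 = 12
Braga -> Aveiro -> Viseu -> Setúbal: 8 + 5 + 1 = 14
The minimum is 12 mi.

12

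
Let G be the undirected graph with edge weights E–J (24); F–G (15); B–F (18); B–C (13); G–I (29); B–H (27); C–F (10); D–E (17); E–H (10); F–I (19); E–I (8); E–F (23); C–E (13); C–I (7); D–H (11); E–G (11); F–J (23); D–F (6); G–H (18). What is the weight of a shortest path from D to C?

16

Comparing a few candidate routes:
D -> E -> C: 17 + 13 = 30
D -> F -> C: 6 + 10 = 16
D -> F -> I -> C: 6 + 19 + 7 = 32
Best route has total 16.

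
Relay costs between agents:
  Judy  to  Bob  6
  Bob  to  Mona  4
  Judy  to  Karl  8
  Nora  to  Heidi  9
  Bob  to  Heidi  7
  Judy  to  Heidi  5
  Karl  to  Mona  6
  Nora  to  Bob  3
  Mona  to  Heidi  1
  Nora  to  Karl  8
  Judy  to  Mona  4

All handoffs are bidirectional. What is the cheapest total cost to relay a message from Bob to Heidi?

5

Comparing a few candidate routes:
Bob→Judy→Mona→Heidi: 6 + 4 + 1 = 11
Bob→Heidi: 7
Bob→Judy→Heidi: 6 + 5 = 11
Bob→Mona→Heidi: 4 + 1 = 5
Best route has total 5.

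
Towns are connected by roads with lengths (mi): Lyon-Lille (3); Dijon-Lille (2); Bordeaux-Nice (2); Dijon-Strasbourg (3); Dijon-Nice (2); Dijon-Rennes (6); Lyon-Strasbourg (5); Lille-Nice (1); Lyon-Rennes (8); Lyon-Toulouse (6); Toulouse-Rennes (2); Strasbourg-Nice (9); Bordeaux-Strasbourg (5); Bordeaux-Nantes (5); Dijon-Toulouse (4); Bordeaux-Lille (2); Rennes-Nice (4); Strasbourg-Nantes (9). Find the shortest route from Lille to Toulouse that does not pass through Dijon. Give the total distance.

A few of the Lille→Toulouse routes:
Lille→Lyon→Toulouse: 3 + 6 = 9
Lille→Bordeaux→Strasbourg→Lyon→Toulouse: 2 + 5 + 5 + 6 = 18
Lille→Nice→Rennes→Toulouse: 1 + 4 + 2 = 7
Lille→Nice→Bordeaux→Strasbourg→Lyon→Toulouse: 1 + 2 + 5 + 5 + 6 = 19
Lille→Lyon→Rennes→Toulouse: 3 + 8 + 2 = 13
Lille→Bordeaux→Nice→Rennes→Toulouse: 2 + 2 + 4 + 2 = 10
Shortest: 7 mi.

7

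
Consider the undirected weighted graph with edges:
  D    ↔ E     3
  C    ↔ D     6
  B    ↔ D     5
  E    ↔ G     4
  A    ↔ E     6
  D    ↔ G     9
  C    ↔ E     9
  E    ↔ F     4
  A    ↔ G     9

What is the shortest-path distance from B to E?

8

Paths from B to E:
B → D → E: 5 + 3 = 8
B → D → C → E: 5 + 6 + 9 = 20
B → D → G → E: 5 + 9 + 4 = 18
B → D → G → A → E: 5 + 9 + 9 + 6 = 29
The minimum is 8.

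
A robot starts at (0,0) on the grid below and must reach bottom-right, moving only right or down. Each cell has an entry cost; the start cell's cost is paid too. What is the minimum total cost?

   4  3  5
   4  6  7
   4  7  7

26

One optimal route is [0,0] -> [0,1] -> [0,2] -> [1,2] -> [2,2].
Its cost is 4 + 3 + 5 + 7 + 7 = 26.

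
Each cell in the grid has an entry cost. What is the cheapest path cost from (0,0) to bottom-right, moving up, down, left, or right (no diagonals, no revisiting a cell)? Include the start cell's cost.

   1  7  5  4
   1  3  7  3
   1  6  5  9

Take (0,0)→(1,0)→(2,0)→(2,1)→(2,2)→(2,3) for a total of 1 + 1 + 1 + 6 + 5 + 9 = 23.

23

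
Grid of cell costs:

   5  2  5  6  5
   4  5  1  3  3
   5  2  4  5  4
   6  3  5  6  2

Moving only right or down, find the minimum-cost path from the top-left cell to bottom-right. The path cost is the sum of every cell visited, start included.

Cheapest: (0,0) → (0,1) → (0,2) → (1,2) → (1,3) → (1,4) → (2,4) → (3,4)
  5 + 2 + 5 + 1 + 3 + 3 + 4 + 2 = 25
For comparison, the top-then-right route costs 32.

25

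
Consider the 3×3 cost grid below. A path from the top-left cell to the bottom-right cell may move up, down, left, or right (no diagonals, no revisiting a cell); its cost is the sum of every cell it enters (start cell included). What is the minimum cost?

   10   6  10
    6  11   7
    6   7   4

Path r0c0 → r1c0 → r2c0 → r2c1 → r2c2: 10 + 6 + 6 + 7 + 4 = 33.

33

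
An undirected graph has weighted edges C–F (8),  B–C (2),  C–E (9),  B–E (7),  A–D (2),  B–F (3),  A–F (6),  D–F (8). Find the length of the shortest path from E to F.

10

Routes from E to F:
E -> C -> F: 9 + 8 = 17
E -> B -> C -> F: 7 + 2 + 8 = 17
E -> C -> B -> F: 9 + 2 + 3 = 14
E -> B -> F: 7 + 3 = 10
The minimum is 10.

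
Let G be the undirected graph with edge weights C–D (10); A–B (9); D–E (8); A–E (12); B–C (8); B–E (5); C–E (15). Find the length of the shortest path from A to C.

17

Some routes from A to C:
A -> E -> C: 12 + 15 = 27
A -> B -> E -> C: 9 + 5 + 15 = 29
A -> B -> C: 9 + 8 = 17
A -> E -> B -> C: 12 + 5 + 8 = 25
Shortest: 17.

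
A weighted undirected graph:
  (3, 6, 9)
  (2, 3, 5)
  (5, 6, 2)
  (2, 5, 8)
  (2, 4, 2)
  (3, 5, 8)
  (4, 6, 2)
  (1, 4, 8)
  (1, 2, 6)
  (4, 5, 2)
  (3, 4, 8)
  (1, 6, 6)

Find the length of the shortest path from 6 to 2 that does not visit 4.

10

Some routes from 6 to 2 avoiding 4:
6 -> 5 -> 2: 2 + 8 = 10
6 -> 1 -> 2: 6 + 6 = 12
6 -> 3 -> 2: 9 + 5 = 14
The minimum is 10.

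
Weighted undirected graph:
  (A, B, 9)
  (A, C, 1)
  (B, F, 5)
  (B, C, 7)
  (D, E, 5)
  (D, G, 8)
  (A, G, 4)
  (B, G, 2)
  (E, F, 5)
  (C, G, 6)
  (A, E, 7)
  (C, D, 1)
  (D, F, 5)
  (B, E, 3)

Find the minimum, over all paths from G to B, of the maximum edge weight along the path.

A few of the G→B routes:
G-A-C-D-E-B: max(4, 1, 1, 5, 3) = 5
G-A-C-D-E-F-B: max(4, 1, 1, 5, 5, 5) = 5
G-B: max(2) = 2
The minimum achievable maximum is 2.

2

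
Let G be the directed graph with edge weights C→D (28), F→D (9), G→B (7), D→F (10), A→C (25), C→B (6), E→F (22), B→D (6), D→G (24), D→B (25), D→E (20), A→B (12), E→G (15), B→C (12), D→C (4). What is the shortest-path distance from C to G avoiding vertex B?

52

Candidate routes:
C → D → G: 28 + 24 = 52
C → D → E → G: 28 + 20 + 15 = 63
Shortest: 52.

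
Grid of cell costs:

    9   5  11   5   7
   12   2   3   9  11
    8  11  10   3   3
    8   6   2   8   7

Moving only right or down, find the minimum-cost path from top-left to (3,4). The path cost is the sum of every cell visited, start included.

Best path: r0c0 -> r0c1 -> r1c1 -> r1c2 -> r1c3 -> r2c3 -> r2c4 -> r3c4
Cost: 9 + 5 + 2 + 3 + 9 + 3 + 3 + 7 = 41

41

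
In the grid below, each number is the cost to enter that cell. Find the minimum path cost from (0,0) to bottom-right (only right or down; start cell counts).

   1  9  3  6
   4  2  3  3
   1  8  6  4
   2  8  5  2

19

Best path: (0,0) -> (1,0) -> (1,1) -> (1,2) -> (1,3) -> (2,3) -> (3,3)
Cost: 1 + 4 + 2 + 3 + 3 + 4 + 2 = 19
(Top row then right column would cost 28.)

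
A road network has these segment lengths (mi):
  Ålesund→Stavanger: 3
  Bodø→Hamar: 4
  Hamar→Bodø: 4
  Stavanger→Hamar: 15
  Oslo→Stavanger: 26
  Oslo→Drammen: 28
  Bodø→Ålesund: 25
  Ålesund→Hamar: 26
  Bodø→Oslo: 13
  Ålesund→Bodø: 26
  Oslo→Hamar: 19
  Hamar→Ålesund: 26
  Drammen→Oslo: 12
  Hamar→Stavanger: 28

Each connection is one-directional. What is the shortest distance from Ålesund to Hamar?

18

Paths from Ålesund to Hamar:
Ålesund -> Bodø -> Oslo -> Stavanger -> Hamar: 26 + 13 + 26 + 15 = 80
Ålesund -> Hamar: 26
Ålesund -> Bodø -> Oslo -> Hamar: 26 + 13 + 19 = 58
Ålesund -> Stavanger -> Hamar: 3 + 15 = 18
Ålesund -> Bodø -> Hamar: 26 + 4 = 30
Best route has total 18 mi.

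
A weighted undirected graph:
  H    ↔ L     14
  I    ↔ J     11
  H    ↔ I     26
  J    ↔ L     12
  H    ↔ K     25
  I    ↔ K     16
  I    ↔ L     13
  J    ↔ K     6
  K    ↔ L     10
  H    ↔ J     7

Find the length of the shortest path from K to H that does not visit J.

Paths from K to H avoiding J:
K → L → H: 10 + 14 = 24
K → L → I → H: 10 + 13 + 26 = 49
K → I → L → H: 16 + 13 + 14 = 43
K → I → H: 16 + 26 = 42
K → H: 25
Shortest: 24.

24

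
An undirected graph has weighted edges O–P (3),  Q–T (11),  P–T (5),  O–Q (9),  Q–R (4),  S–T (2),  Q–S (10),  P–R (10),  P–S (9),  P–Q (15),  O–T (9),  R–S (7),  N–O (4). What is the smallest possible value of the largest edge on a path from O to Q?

A few of the O→Q routes:
O → T → P → S → Q: max(9, 5, 9, 10) = 10
O → P → S → R → Q: max(3, 9, 7, 4) = 9
O → T → S → R → Q: max(9, 2, 7, 4) = 9
O → P → T → S → R → Q: max(3, 5, 2, 7, 4) = 7
O → Q: max(9) = 9
O → T → P → S → R → Q: max(9, 5, 9, 7, 4) = 9
The minimum achievable maximum is 7.

7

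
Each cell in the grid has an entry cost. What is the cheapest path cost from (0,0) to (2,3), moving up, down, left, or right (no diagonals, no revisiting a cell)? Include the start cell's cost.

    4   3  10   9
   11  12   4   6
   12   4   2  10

33

Path (0,0)→(0,1)→(0,2)→(1,2)→(2,2)→(2,3): 4 + 3 + 10 + 4 + 2 + 10 = 33.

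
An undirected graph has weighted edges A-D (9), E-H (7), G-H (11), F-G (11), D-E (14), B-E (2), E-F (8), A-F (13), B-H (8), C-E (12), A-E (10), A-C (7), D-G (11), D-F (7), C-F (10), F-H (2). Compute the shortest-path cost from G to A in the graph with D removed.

24

A few of the G→A routes:
G -> H -> F -> A: 11 + 2 + 13 = 26
G -> H -> E -> A: 11 + 7 + 10 = 28
G -> F -> C -> A: 11 + 10 + 7 = 28
G -> F -> A: 11 + 13 = 24
G -> F -> E -> A: 11 + 8 + 10 = 29
Shortest: 24.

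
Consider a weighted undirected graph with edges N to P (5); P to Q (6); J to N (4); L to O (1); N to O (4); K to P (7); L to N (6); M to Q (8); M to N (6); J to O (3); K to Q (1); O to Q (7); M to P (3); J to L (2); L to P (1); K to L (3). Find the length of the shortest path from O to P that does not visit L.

Checking several routes:
O -> J -> N -> P: 3 + 4 + 5 = 12
O -> N -> P: 4 + 5 = 9
O -> Q -> P: 7 + 6 = 13
The minimum is 9.

9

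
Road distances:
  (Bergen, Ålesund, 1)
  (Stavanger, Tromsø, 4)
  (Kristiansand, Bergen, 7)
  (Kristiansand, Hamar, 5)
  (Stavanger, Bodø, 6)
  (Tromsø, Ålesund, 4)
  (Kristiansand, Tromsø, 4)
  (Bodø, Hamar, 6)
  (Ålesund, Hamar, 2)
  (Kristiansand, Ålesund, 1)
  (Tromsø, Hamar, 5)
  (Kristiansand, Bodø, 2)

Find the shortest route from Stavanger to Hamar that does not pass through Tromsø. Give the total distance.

Paths from Stavanger to Hamar avoiding Tromsø:
Stavanger-Bodø-Kristiansand-Bergen-Ålesund-Hamar: 6 + 2 + 7 + 1 + 2 = 18
Stavanger-Bodø-Kristiansand-Ålesund-Hamar: 6 + 2 + 1 + 2 = 11
Stavanger-Bodø-Kristiansand-Hamar: 6 + 2 + 5 = 13
Stavanger-Bodø-Hamar: 6 + 6 = 12
Best route has total 11.

11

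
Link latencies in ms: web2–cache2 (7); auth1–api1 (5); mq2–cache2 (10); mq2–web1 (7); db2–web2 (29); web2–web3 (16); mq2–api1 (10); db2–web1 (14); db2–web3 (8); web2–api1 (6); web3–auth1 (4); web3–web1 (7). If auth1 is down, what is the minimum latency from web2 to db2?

Some routes from web2 to db2 avoiding auth1:
web2→web3→db2: 16 + 8 = 24
web2→web3→web1→db2: 16 + 7 + 14 = 37
web2→api1→mq2→web1→db2: 6 + 10 + 7 + 14 = 37
web2→api1→mq2→web1→web3→db2: 6 + 10 + 7 + 7 + 8 = 38
web2→db2: 29
Best route has total 24 ms.

24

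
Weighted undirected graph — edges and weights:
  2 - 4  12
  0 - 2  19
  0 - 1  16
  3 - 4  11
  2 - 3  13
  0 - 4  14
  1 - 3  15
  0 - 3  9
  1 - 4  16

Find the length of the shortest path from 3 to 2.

Comparing a few candidate routes:
3 -> 2: 13
3 -> 4 -> 0 -> 2: 11 + 14 + 19 = 44
3 -> 0 -> 4 -> 2: 9 + 14 + 12 = 35
3 -> 0 -> 2: 9 + 19 = 28
3 -> 4 -> 2: 11 + 12 = 23
3 -> 1 -> 4 -> 2: 15 + 16 + 12 = 43
Best route has total 13.

13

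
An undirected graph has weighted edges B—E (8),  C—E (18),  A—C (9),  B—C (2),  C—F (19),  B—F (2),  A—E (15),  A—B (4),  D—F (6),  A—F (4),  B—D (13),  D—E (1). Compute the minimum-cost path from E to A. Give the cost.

11

A few of the E→A routes:
E→D→F→A: 1 + 6 + 4 = 11
E→B→A: 8 + 4 = 12
E→D→F→B→A: 1 + 6 + 2 + 4 = 13
The minimum is 11.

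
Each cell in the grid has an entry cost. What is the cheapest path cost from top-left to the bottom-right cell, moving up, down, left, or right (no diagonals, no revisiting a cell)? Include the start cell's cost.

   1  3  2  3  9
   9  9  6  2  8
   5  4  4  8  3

One optimal route is [0,0] -> [0,1] -> [0,2] -> [0,3] -> [1,3] -> [1,4] -> [2,4].
Its cost is 1 + 3 + 2 + 3 + 2 + 8 + 3 = 22.

22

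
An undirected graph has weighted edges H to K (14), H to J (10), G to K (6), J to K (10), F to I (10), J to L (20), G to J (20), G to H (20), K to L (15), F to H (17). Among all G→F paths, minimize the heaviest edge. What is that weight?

17

Comparing a few candidate routes:
G - H - F: max(20, 17) = 20
G - K - J - H - F: max(6, 10, 10, 17) = 17
G - J - K - H - F: max(20, 10, 14, 17) = 20
G - J - L - K - H - F: max(20, 20, 15, 14, 17) = 20
G - K - H - F: max(6, 14, 17) = 17
Smallest bottleneck: 17.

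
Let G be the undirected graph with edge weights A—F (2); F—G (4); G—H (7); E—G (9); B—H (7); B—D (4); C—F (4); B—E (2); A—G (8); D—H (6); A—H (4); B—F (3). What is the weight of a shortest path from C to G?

8

Comparing a few candidate routes:
C -> F -> G: 4 + 4 = 8
C -> F -> A -> G: 4 + 2 + 8 = 14
C -> F -> A -> H -> G: 4 + 2 + 4 + 7 = 17
Shortest: 8.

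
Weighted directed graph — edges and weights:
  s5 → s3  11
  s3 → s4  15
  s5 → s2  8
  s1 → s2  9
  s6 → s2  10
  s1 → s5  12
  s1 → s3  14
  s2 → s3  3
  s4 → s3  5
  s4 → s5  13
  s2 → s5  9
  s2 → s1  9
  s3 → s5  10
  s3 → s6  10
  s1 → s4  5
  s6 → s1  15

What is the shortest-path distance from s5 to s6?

21

Paths from s5 to s6:
s5-s2-s1-s4-s3-s6: 8 + 9 + 5 + 5 + 10 = 37
s5-s2-s3-s6: 8 + 3 + 10 = 21
s5-s2-s1-s3-s6: 8 + 9 + 14 + 10 = 41
s5-s3-s6: 11 + 10 = 21
Shortest: 21.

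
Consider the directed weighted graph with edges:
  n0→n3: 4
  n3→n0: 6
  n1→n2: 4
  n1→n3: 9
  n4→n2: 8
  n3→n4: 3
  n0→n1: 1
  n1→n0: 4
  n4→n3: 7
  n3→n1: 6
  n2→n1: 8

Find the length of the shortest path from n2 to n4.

19

Routes from n2 to n4:
n2-n1-n0-n3-n4: 8 + 4 + 4 + 3 = 19
n2-n1-n3-n4: 8 + 9 + 3 = 20
Shortest: 19.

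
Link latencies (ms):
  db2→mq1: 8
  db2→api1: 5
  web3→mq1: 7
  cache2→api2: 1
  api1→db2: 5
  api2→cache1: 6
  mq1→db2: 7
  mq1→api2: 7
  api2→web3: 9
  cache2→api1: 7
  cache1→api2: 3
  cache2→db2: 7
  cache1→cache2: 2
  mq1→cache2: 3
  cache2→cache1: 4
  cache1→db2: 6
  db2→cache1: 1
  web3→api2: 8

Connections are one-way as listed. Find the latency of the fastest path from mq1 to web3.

13

Some routes from mq1 to web3:
mq1→api2→web3: 7 + 9 = 16
mq1→cache2→api2→web3: 3 + 1 + 9 = 13
mq1→cache2→db2→cache1→api2→web3: 3 + 7 + 1 + 3 + 9 = 23
mq1→db2→cache1→api2→web3: 7 + 1 + 3 + 9 = 20
mq1→db2→cache1→cache2→api2→web3: 7 + 1 + 2 + 1 + 9 = 20
mq1→cache2→cache1→api2→web3: 3 + 4 + 3 + 9 = 19
The minimum is 13 ms.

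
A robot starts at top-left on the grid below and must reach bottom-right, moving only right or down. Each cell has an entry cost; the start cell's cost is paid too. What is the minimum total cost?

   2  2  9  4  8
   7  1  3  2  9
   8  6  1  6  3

18

Best path: r0c0→r0c1→r1c1→r1c2→r2c2→r2c3→r2c4
Cost: 2 + 2 + 1 + 3 + 1 + 6 + 3 = 18
For comparison, the top-then-right route costs 37.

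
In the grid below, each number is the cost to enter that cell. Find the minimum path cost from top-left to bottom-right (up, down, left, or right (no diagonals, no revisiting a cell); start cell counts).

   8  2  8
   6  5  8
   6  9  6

Path (0,0) -> (0,1) -> (1,1) -> (1,2) -> (2,2): 8 + 2 + 5 + 8 + 6 = 29.

29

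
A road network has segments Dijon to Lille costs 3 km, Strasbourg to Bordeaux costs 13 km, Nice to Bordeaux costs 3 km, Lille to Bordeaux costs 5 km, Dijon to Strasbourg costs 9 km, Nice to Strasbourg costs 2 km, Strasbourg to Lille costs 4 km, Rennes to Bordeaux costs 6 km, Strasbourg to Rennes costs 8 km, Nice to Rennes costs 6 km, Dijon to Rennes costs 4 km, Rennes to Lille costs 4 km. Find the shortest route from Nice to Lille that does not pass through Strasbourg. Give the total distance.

Some routes from Nice to Lille avoiding Strasbourg:
Nice→Bordeaux→Lille: 3 + 5 = 8
Nice→Rennes→Dijon→Lille: 6 + 4 + 3 = 13
Nice→Bordeaux→Rennes→Dijon→Lille: 3 + 6 + 4 + 3 = 16
Nice→Bordeaux→Rennes→Lille: 3 + 6 + 4 = 13
Nice→Rennes→Lille: 6 + 4 = 10
The minimum is 8 km.

8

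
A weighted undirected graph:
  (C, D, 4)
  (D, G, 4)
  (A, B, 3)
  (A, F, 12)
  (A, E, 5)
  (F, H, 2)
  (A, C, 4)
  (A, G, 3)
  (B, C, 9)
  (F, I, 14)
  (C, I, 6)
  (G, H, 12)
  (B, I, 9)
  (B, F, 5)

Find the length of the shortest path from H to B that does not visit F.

18

A few of the H→B routes:
H→G→A→B: 12 + 3 + 3 = 18
H→G→D→C→A→B: 12 + 4 + 4 + 4 + 3 = 27
H→G→A→C→B: 12 + 3 + 4 + 9 = 28
H→G→D→C→B: 12 + 4 + 4 + 9 = 29
The minimum is 18.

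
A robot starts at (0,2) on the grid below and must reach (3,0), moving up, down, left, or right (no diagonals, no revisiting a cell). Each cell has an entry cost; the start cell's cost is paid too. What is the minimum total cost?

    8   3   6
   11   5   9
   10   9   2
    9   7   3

Cheapest: (0,2) -> (1,2) -> (2,2) -> (3,2) -> (3,1) -> (3,0)
  6 + 9 + 2 + 3 + 7 + 9 = 36

36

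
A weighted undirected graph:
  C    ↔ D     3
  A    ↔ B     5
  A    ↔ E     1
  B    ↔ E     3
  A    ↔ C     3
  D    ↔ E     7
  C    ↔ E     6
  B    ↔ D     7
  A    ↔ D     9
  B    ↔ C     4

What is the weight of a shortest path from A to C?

A few of the A→C routes:
A-E-C: 1 + 6 = 7
A-E-D-C: 1 + 7 + 3 = 11
A-B-C: 5 + 4 = 9
A-C: 3
A-E-B-C: 1 + 3 + 4 = 8
Shortest: 3.

3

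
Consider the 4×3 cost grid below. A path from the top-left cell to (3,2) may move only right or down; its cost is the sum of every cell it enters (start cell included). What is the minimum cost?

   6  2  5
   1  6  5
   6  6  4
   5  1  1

20

Best path: r0c0 -> r1c0 -> r2c0 -> r3c0 -> r3c1 -> r3c2
Cost: 6 + 1 + 6 + 5 + 1 + 1 = 20
For comparison, the top-then-right route costs 23.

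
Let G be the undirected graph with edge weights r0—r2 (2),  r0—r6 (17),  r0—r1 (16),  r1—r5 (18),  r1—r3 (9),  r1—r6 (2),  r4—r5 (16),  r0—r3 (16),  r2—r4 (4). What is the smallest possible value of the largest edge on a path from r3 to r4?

Some routes from r3 to r4:
r3 -> r1 -> r6 -> r0 -> r2 -> r4: max(9, 2, 17, 2, 4) = 17
r3 -> r1 -> r5 -> r4: max(9, 18, 16) = 18
r3 -> r1 -> r0 -> r2 -> r4: max(9, 16, 2, 4) = 16
r3 -> r0 -> r2 -> r4: max(16, 2, 4) = 16
Smallest bottleneck: 16.

16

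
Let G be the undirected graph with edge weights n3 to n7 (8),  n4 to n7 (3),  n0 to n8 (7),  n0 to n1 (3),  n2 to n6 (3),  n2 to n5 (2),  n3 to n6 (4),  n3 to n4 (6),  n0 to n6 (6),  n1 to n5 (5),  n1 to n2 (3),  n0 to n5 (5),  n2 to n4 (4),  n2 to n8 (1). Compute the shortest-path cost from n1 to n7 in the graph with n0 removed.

Checking several routes:
n1 → n2 → n4 → n3 → n7: 3 + 4 + 6 + 8 = 21
n1 → n2 → n6 → n3 → n7: 3 + 3 + 4 + 8 = 18
n1 → n2 → n4 → n7: 3 + 4 + 3 = 10
n1 → n5 → n2 → n6 → n3 → n7: 5 + 2 + 3 + 4 + 8 = 22
n1 → n2 → n6 → n3 → n4 → n7: 3 + 3 + 4 + 6 + 3 = 19
n1 → n5 → n2 → n4 → n7: 5 + 2 + 4 + 3 = 14
Best route has total 10.

10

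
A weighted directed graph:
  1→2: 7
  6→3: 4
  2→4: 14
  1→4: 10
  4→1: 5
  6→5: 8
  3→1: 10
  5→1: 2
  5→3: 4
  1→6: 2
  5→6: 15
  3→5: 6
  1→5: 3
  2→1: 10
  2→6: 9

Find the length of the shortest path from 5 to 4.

12

Comparing a few candidate routes:
5→1→2→4: 2 + 7 + 14 = 23
5→3→1→2→4: 4 + 10 + 7 + 14 = 35
5→1→4: 2 + 10 = 12
5→3→1→4: 4 + 10 + 10 = 24
Shortest: 12.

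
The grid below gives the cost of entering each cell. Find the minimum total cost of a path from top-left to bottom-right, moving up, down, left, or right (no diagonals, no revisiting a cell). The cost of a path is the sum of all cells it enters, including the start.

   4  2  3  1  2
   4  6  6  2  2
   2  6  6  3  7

21

Cheapest: [0,0] → [0,1] → [0,2] → [0,3] → [0,4] → [1,4] → [2,4]
  4 + 2 + 3 + 1 + 2 + 2 + 7 = 21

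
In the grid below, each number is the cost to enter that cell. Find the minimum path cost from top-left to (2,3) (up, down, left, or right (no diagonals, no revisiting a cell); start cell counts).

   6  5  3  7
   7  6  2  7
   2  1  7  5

One optimal route is [0,0] [0,1] [0,2] [1,2] [1,3] [2,3].
Its cost is 6 + 5 + 3 + 2 + 7 + 5 = 28.

28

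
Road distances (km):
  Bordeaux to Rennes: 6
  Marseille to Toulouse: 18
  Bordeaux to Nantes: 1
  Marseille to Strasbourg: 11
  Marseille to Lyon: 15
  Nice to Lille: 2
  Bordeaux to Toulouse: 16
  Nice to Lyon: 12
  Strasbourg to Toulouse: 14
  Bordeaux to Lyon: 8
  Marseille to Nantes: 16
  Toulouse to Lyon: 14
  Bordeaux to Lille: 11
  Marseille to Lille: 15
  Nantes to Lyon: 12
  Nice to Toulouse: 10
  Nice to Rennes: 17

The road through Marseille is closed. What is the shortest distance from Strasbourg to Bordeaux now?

30

Checking several routes:
Strasbourg-Toulouse-Lyon-Nantes-Bordeaux: 14 + 14 + 12 + 1 = 41
Strasbourg-Toulouse-Lyon-Bordeaux: 14 + 14 + 8 = 36
Strasbourg-Toulouse-Bordeaux: 14 + 16 = 30
Strasbourg-Toulouse-Nice-Lille-Bordeaux: 14 + 10 + 2 + 11 = 37
Shortest: 30 km.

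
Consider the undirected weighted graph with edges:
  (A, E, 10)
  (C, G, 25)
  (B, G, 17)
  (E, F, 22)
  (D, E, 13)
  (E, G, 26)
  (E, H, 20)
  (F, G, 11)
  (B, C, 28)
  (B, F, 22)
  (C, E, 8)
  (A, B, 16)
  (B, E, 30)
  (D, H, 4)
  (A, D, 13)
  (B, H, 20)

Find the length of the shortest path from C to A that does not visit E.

44

Comparing a few candidate routes:
C→G→B→A: 25 + 17 + 16 = 58
C→B→H→D→A: 28 + 20 + 4 + 13 = 65
C→B→A: 28 + 16 = 44
C→G→F→B→A: 25 + 11 + 22 + 16 = 74
Shortest: 44.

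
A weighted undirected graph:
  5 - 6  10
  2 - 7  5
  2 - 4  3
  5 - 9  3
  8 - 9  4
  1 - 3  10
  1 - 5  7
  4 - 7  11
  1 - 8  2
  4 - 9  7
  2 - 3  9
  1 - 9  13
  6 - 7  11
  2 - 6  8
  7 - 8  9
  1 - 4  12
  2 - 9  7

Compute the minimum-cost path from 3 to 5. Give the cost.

17

Comparing a few candidate routes:
3→1→8→9→5: 10 + 2 + 4 + 3 = 19
3→2→9→5: 9 + 7 + 3 = 19
3→1→5: 10 + 7 = 17
3→2→4→9→5: 9 + 3 + 7 + 3 = 22
Shortest: 17.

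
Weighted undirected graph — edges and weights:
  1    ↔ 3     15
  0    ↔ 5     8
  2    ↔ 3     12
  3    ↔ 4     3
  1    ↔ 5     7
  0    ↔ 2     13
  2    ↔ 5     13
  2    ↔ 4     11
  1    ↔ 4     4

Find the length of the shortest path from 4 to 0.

Checking several routes:
4 -> 3 -> 1 -> 5 -> 0: 3 + 15 + 7 + 8 = 33
4 -> 3 -> 2 -> 5 -> 0: 3 + 12 + 13 + 8 = 36
4 -> 3 -> 2 -> 0: 3 + 12 + 13 = 28
4 -> 1 -> 5 -> 0: 4 + 7 + 8 = 19
4 -> 2 -> 5 -> 0: 11 + 13 + 8 = 32
4 -> 2 -> 0: 11 + 13 = 24
The minimum is 19.

19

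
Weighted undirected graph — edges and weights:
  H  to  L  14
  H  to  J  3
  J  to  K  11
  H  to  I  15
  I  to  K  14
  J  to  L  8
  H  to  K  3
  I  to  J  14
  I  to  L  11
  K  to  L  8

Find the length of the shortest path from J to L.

8

A few of the J→L routes:
J -> I -> L: 14 + 11 = 25
J -> L: 8
J -> H -> L: 3 + 14 = 17
J -> H -> K -> L: 3 + 3 + 8 = 14
J -> K -> H -> L: 11 + 3 + 14 = 28
J -> K -> L: 11 + 8 = 19
Shortest: 8.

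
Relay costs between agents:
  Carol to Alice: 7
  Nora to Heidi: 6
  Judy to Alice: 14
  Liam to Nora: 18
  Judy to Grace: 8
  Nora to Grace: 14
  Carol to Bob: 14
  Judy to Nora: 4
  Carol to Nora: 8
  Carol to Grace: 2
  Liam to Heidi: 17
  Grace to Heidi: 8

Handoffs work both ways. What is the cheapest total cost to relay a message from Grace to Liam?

A few of the Grace→Liam routes:
Grace-Carol-Nora-Liam: 2 + 8 + 18 = 28
Grace-Heidi-Liam: 8 + 17 = 25
Grace-Judy-Nora-Liam: 8 + 4 + 18 = 30
Best route has total 25.

25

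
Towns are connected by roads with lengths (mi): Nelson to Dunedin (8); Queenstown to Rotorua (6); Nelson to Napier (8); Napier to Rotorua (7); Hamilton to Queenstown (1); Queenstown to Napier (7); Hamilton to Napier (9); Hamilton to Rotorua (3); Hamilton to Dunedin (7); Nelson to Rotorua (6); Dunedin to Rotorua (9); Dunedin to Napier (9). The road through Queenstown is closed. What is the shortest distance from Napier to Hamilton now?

9

A few of the Napier→Hamilton routes:
Napier -> Rotorua -> Hamilton: 7 + 3 = 10
Napier -> Dunedin -> Hamilton: 9 + 7 = 16
Napier -> Hamilton: 9
Best route has total 9 mi.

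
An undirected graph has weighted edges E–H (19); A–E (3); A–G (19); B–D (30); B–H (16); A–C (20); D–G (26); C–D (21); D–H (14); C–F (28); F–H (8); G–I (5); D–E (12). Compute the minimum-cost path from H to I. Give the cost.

Comparing a few candidate routes:
H→D→G→I: 14 + 26 + 5 = 45
H→E→A→G→I: 19 + 3 + 19 + 5 = 46
H→D→E→A→G→I: 14 + 12 + 3 + 19 + 5 = 53
H→E→D→G→I: 19 + 12 + 26 + 5 = 62
Shortest: 45.

45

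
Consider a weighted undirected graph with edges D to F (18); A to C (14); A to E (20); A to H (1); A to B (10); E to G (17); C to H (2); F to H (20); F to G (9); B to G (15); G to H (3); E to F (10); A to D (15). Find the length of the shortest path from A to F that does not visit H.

30

Candidate routes:
A -> B -> G -> E -> F: 10 + 15 + 17 + 10 = 52
A -> D -> F: 15 + 18 = 33
A -> E -> G -> F: 20 + 17 + 9 = 46
A -> B -> G -> F: 10 + 15 + 9 = 34
A -> E -> F: 20 + 10 = 30
Best route has total 30.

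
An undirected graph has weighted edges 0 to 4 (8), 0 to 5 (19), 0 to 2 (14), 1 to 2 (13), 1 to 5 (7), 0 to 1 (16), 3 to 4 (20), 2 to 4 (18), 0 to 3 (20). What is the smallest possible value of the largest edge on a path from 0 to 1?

Paths from 0 to 1:
0→4→2→1: max(8, 18, 13) = 18
0→3→4→2→1: max(20, 20, 18, 13) = 20
0→2→1: max(14, 13) = 14
0→5→1: max(19, 7) = 19
0→1: max(16) = 16
Best route has worst link 14.

14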